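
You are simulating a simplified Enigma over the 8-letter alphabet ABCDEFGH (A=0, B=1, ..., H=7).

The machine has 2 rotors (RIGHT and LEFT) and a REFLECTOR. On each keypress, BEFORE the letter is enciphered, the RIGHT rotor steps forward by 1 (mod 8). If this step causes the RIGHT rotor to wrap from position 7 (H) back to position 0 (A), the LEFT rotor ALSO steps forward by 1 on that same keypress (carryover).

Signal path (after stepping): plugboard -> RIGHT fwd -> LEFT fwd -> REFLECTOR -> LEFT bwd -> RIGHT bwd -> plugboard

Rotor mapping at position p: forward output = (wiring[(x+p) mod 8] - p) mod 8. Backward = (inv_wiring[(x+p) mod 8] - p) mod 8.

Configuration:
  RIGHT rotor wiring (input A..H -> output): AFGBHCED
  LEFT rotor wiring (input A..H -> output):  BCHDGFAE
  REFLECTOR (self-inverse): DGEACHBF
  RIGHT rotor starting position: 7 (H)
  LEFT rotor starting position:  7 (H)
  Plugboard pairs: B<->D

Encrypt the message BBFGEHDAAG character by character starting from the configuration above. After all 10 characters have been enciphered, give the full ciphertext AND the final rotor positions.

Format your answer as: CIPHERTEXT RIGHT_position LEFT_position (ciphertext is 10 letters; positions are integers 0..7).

Char 1 ('B'): step: R->0, L->0 (L advanced); B->plug->D->R->B->L->C->refl->E->L'->H->R'->E->plug->E
Char 2 ('B'): step: R->1, L=0; B->plug->D->R->G->L->A->refl->D->L'->D->R'->F->plug->F
Char 3 ('F'): step: R->2, L=0; F->plug->F->R->B->L->C->refl->E->L'->H->R'->B->plug->D
Char 4 ('G'): step: R->3, L=0; G->plug->G->R->C->L->H->refl->F->L'->F->R'->F->plug->F
Char 5 ('E'): step: R->4, L=0; E->plug->E->R->E->L->G->refl->B->L'->A->R'->C->plug->C
Char 6 ('H'): step: R->5, L=0; H->plug->H->R->C->L->H->refl->F->L'->F->R'->A->plug->A
Char 7 ('D'): step: R->6, L=0; D->plug->B->R->F->L->F->refl->H->L'->C->R'->C->plug->C
Char 8 ('A'): step: R->7, L=0; A->plug->A->R->E->L->G->refl->B->L'->A->R'->F->plug->F
Char 9 ('A'): step: R->0, L->1 (L advanced); A->plug->A->R->A->L->B->refl->G->L'->B->R'->D->plug->B
Char 10 ('G'): step: R->1, L=1; G->plug->G->R->C->L->C->refl->E->L'->E->R'->A->plug->A
Final: ciphertext=EFDFCACFBA, RIGHT=1, LEFT=1

Answer: EFDFCACFBA 1 1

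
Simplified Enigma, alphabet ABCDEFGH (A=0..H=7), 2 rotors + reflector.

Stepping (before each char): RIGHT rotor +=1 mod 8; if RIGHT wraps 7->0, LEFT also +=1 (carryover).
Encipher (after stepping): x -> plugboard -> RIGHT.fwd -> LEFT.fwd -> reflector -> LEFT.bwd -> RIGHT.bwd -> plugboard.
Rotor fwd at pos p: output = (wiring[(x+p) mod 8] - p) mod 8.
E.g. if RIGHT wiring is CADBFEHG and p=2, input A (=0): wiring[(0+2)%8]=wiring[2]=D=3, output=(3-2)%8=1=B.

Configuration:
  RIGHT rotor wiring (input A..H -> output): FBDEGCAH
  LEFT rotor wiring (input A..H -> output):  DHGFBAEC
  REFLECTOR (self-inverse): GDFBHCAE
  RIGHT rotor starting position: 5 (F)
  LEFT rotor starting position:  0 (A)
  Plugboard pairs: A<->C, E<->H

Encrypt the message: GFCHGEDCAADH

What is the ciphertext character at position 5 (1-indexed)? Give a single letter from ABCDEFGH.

Char 1 ('G'): step: R->6, L=0; G->plug->G->R->A->L->D->refl->B->L'->E->R'->H->plug->E
Char 2 ('F'): step: R->7, L=0; F->plug->F->R->H->L->C->refl->F->L'->D->R'->G->plug->G
Char 3 ('C'): step: R->0, L->1 (L advanced); C->plug->A->R->F->L->D->refl->B->L'->G->R'->E->plug->H
Char 4 ('H'): step: R->1, L=1; H->plug->E->R->B->L->F->refl->C->L'->H->R'->F->plug->F
Char 5 ('G'): step: R->2, L=1; G->plug->G->R->D->L->A->refl->G->L'->A->R'->D->plug->D

D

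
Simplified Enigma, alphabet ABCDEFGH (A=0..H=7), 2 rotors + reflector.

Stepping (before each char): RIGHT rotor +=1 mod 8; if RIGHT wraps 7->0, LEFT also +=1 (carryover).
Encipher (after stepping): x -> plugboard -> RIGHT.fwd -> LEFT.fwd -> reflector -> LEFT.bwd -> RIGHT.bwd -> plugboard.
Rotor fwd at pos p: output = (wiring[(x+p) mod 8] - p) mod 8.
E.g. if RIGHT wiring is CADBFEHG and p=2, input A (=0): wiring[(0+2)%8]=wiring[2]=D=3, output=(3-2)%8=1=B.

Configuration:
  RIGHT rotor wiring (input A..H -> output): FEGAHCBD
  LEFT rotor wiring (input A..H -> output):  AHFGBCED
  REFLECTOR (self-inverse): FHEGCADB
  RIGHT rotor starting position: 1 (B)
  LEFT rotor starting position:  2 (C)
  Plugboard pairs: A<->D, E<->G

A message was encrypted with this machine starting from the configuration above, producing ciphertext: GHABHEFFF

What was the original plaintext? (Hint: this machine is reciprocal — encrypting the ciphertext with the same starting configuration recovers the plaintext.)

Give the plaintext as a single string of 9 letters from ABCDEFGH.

Answer: ECDFEAHGA

Derivation:
Char 1 ('G'): step: R->2, L=2; G->plug->E->R->H->L->F->refl->A->L'->D->R'->G->plug->E
Char 2 ('H'): step: R->3, L=2; H->plug->H->R->D->L->A->refl->F->L'->H->R'->C->plug->C
Char 3 ('A'): step: R->4, L=2; A->plug->D->R->H->L->F->refl->A->L'->D->R'->A->plug->D
Char 4 ('B'): step: R->5, L=2; B->plug->B->R->E->L->C->refl->E->L'->B->R'->F->plug->F
Char 5 ('H'): step: R->6, L=2; H->plug->H->R->E->L->C->refl->E->L'->B->R'->G->plug->E
Char 6 ('E'): step: R->7, L=2; E->plug->G->R->D->L->A->refl->F->L'->H->R'->D->plug->A
Char 7 ('F'): step: R->0, L->3 (L advanced); F->plug->F->R->C->L->H->refl->B->L'->D->R'->H->plug->H
Char 8 ('F'): step: R->1, L=3; F->plug->F->R->A->L->D->refl->G->L'->B->R'->E->plug->G
Char 9 ('F'): step: R->2, L=3; F->plug->F->R->B->L->G->refl->D->L'->A->R'->D->plug->A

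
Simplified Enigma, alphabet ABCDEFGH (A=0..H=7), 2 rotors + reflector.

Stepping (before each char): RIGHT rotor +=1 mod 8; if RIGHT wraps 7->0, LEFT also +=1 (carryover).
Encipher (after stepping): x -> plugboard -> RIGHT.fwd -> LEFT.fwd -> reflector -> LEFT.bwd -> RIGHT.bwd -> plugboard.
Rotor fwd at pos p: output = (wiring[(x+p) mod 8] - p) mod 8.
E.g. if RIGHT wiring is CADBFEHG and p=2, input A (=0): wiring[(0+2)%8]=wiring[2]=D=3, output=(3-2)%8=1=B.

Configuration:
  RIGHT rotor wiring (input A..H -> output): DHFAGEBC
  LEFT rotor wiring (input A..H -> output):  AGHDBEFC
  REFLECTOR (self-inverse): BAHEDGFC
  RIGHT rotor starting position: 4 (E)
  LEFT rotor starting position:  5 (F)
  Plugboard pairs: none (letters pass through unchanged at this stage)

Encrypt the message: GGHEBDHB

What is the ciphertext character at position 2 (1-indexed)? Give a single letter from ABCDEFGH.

Char 1 ('G'): step: R->5, L=5; G->plug->G->R->D->L->D->refl->E->L'->H->R'->A->plug->A
Char 2 ('G'): step: R->6, L=5; G->plug->G->R->A->L->H->refl->C->L'->F->R'->C->plug->C

C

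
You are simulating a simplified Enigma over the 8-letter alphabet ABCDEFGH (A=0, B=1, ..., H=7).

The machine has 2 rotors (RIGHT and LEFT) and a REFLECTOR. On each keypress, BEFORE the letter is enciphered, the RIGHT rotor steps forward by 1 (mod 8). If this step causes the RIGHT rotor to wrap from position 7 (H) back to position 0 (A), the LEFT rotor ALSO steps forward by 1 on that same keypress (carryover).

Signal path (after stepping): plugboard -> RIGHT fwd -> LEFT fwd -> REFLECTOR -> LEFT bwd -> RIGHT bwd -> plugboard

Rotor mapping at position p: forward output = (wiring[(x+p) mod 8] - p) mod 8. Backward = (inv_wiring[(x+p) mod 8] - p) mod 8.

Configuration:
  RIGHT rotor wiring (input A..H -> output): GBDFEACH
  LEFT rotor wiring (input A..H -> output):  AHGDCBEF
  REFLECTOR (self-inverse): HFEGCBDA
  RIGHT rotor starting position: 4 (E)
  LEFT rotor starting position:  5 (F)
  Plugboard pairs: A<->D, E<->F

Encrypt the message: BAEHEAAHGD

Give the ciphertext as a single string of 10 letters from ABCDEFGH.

Answer: HGBECCHBHB

Derivation:
Char 1 ('B'): step: R->5, L=5; B->plug->B->R->F->L->B->refl->F->L'->H->R'->H->plug->H
Char 2 ('A'): step: R->6, L=5; A->plug->D->R->D->L->D->refl->G->L'->G->R'->G->plug->G
Char 3 ('E'): step: R->7, L=5; E->plug->F->R->F->L->B->refl->F->L'->H->R'->B->plug->B
Char 4 ('H'): step: R->0, L->6 (L advanced); H->plug->H->R->H->L->D->refl->G->L'->A->R'->F->plug->E
Char 5 ('E'): step: R->1, L=6; E->plug->F->R->B->L->H->refl->A->L'->E->R'->C->plug->C
Char 6 ('A'): step: R->2, L=6; A->plug->D->R->G->L->E->refl->C->L'->C->R'->C->plug->C
Char 7 ('A'): step: R->3, L=6; A->plug->D->R->H->L->D->refl->G->L'->A->R'->H->plug->H
Char 8 ('H'): step: R->4, L=6; H->plug->H->R->B->L->H->refl->A->L'->E->R'->B->plug->B
Char 9 ('G'): step: R->5, L=6; G->plug->G->R->A->L->G->refl->D->L'->H->R'->H->plug->H
Char 10 ('D'): step: R->6, L=6; D->plug->A->R->E->L->A->refl->H->L'->B->R'->B->plug->B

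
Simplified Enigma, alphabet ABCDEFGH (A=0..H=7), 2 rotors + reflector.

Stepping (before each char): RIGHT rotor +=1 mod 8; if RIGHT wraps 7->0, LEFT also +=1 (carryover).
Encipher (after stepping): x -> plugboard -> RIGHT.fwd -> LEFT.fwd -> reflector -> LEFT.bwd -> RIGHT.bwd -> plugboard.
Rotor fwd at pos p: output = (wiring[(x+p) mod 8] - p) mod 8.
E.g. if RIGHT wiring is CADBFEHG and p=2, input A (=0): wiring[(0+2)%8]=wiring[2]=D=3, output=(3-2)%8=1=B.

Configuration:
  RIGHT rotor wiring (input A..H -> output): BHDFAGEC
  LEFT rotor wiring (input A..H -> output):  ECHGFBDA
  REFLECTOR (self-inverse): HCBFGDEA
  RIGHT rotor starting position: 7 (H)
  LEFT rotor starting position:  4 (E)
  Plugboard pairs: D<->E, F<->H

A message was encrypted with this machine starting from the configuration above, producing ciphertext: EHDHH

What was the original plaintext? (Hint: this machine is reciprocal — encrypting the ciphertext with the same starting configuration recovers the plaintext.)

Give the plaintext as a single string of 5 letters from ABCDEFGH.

Char 1 ('E'): step: R->0, L->5 (L advanced); E->plug->D->R->F->L->C->refl->B->L'->G->R'->F->plug->H
Char 2 ('H'): step: R->1, L=5; H->plug->F->R->D->L->H->refl->A->L'->H->R'->D->plug->E
Char 3 ('D'): step: R->2, L=5; D->plug->E->R->C->L->D->refl->F->L'->E->R'->D->plug->E
Char 4 ('H'): step: R->3, L=5; H->plug->F->R->G->L->B->refl->C->L'->F->R'->B->plug->B
Char 5 ('H'): step: R->4, L=5; H->plug->F->R->D->L->H->refl->A->L'->H->R'->G->plug->G

Answer: HEEBG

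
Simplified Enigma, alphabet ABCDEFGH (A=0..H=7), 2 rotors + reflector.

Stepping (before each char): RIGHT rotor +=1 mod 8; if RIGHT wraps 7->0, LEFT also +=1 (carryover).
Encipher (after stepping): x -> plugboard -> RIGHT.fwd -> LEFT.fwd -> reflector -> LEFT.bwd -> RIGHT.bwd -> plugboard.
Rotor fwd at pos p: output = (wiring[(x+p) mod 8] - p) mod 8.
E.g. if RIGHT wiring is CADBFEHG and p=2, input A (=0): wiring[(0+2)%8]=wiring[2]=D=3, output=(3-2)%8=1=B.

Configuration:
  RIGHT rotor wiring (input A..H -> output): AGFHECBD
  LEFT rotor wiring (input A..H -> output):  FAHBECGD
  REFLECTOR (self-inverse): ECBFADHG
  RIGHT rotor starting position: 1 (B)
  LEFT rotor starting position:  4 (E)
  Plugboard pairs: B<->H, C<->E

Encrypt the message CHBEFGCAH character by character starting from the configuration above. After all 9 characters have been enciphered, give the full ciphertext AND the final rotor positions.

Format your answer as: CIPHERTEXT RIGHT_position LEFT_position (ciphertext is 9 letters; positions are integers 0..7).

Answer: GGGBAHACF 2 5

Derivation:
Char 1 ('C'): step: R->2, L=4; C->plug->E->R->H->L->F->refl->D->L'->G->R'->G->plug->G
Char 2 ('H'): step: R->3, L=4; H->plug->B->R->B->L->G->refl->H->L'->D->R'->G->plug->G
Char 3 ('B'): step: R->4, L=4; B->plug->H->R->D->L->H->refl->G->L'->B->R'->G->plug->G
Char 4 ('E'): step: R->5, L=4; E->plug->C->R->G->L->D->refl->F->L'->H->R'->H->plug->B
Char 5 ('F'): step: R->6, L=4; F->plug->F->R->B->L->G->refl->H->L'->D->R'->A->plug->A
Char 6 ('G'): step: R->7, L=4; G->plug->G->R->D->L->H->refl->G->L'->B->R'->B->plug->H
Char 7 ('C'): step: R->0, L->5 (L advanced); C->plug->E->R->E->L->D->refl->F->L'->A->R'->A->plug->A
Char 8 ('A'): step: R->1, L=5; A->plug->A->R->F->L->C->refl->B->L'->B->R'->E->plug->C
Char 9 ('H'): step: R->2, L=5; H->plug->B->R->F->L->C->refl->B->L'->B->R'->F->plug->F
Final: ciphertext=GGGBAHACF, RIGHT=2, LEFT=5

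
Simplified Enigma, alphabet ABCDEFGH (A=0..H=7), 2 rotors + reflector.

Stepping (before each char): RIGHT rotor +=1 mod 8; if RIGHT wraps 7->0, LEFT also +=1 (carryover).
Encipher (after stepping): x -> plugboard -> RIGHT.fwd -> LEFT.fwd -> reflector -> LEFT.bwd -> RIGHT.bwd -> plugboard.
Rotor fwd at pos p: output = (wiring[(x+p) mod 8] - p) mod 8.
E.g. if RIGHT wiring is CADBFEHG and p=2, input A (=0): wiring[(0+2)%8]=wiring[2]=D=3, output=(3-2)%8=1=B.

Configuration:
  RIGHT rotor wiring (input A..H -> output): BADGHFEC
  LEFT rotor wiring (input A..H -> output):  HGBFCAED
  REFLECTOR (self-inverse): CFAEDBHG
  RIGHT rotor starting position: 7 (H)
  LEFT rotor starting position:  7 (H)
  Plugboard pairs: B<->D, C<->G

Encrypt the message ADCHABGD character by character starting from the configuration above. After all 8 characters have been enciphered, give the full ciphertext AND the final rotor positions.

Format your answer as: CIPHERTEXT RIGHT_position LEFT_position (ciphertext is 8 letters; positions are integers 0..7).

Char 1 ('A'): step: R->0, L->0 (L advanced); A->plug->A->R->B->L->G->refl->H->L'->A->R'->B->plug->D
Char 2 ('D'): step: R->1, L=0; D->plug->B->R->C->L->B->refl->F->L'->D->R'->F->plug->F
Char 3 ('C'): step: R->2, L=0; C->plug->G->R->H->L->D->refl->E->L'->G->R'->H->plug->H
Char 4 ('H'): step: R->3, L=0; H->plug->H->R->A->L->H->refl->G->L'->B->R'->D->plug->B
Char 5 ('A'): step: R->4, L=0; A->plug->A->R->D->L->F->refl->B->L'->C->R'->H->plug->H
Char 6 ('B'): step: R->5, L=0; B->plug->D->R->E->L->C->refl->A->L'->F->R'->C->plug->G
Char 7 ('G'): step: R->6, L=0; G->plug->C->R->D->L->F->refl->B->L'->C->R'->D->plug->B
Char 8 ('D'): step: R->7, L=0; D->plug->B->R->C->L->B->refl->F->L'->D->R'->A->plug->A
Final: ciphertext=DFHBHGBA, RIGHT=7, LEFT=0

Answer: DFHBHGBA 7 0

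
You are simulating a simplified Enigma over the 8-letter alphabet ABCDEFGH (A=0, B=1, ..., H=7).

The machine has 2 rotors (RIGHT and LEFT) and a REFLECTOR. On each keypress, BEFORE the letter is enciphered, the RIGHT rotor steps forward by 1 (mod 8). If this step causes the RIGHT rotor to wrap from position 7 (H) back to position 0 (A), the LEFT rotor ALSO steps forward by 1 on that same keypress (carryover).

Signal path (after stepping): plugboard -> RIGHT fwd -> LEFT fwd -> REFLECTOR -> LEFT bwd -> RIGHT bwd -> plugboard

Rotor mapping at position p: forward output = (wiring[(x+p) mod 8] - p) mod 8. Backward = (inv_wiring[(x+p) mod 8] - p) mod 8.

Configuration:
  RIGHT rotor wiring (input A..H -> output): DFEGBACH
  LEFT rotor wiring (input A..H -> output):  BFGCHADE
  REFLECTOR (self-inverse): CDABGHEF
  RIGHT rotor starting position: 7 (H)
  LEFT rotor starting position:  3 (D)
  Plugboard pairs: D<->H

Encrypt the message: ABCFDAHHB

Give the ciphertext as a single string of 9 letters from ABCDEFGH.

Char 1 ('A'): step: R->0, L->4 (L advanced); A->plug->A->R->D->L->A->refl->C->L'->G->R'->D->plug->H
Char 2 ('B'): step: R->1, L=4; B->plug->B->R->D->L->A->refl->C->L'->G->R'->G->plug->G
Char 3 ('C'): step: R->2, L=4; C->plug->C->R->H->L->G->refl->E->L'->B->R'->G->plug->G
Char 4 ('F'): step: R->3, L=4; F->plug->F->R->A->L->D->refl->B->L'->F->R'->C->plug->C
Char 5 ('D'): step: R->4, L=4; D->plug->H->R->C->L->H->refl->F->L'->E->R'->B->plug->B
Char 6 ('A'): step: R->5, L=4; A->plug->A->R->D->L->A->refl->C->L'->G->R'->D->plug->H
Char 7 ('H'): step: R->6, L=4; H->plug->D->R->H->L->G->refl->E->L'->B->R'->B->plug->B
Char 8 ('H'): step: R->7, L=4; H->plug->D->R->F->L->B->refl->D->L'->A->R'->A->plug->A
Char 9 ('B'): step: R->0, L->5 (L advanced); B->plug->B->R->F->L->B->refl->D->L'->A->R'->F->plug->F

Answer: HGGCBHBAF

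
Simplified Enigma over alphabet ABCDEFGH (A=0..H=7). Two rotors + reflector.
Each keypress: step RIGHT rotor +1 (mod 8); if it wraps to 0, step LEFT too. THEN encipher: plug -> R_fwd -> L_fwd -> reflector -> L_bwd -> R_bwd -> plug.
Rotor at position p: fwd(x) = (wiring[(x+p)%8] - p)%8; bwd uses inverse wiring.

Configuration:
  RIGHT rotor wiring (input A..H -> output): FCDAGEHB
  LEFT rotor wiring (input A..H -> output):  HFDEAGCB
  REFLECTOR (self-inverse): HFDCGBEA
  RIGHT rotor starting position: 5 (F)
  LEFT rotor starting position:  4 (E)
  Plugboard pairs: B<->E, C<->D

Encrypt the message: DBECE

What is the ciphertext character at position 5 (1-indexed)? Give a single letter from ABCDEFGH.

Char 1 ('D'): step: R->6, L=4; D->plug->C->R->H->L->A->refl->H->L'->G->R'->H->plug->H
Char 2 ('B'): step: R->7, L=4; B->plug->E->R->B->L->C->refl->D->L'->E->R'->D->plug->C
Char 3 ('E'): step: R->0, L->5 (L advanced); E->plug->B->R->C->L->E->refl->G->L'->F->R'->A->plug->A
Char 4 ('C'): step: R->1, L=5; C->plug->D->R->F->L->G->refl->E->L'->C->R'->B->plug->E
Char 5 ('E'): step: R->2, L=5; E->plug->B->R->G->L->H->refl->A->L'->E->R'->C->plug->D

D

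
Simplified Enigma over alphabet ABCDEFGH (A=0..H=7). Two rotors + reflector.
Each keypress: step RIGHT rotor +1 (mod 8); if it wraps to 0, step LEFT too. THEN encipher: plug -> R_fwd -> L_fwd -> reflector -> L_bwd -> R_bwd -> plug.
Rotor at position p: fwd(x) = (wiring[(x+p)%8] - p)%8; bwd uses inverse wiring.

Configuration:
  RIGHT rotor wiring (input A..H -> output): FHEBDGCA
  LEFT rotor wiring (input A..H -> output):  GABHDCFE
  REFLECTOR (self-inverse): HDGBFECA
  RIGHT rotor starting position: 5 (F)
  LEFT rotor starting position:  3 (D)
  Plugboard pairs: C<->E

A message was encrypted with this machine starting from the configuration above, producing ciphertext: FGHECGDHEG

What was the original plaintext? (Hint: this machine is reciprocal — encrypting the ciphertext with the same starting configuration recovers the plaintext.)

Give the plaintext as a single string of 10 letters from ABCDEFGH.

Char 1 ('F'): step: R->6, L=3; F->plug->F->R->D->L->C->refl->G->L'->H->R'->C->plug->E
Char 2 ('G'): step: R->7, L=3; G->plug->G->R->H->L->G->refl->C->L'->D->R'->H->plug->H
Char 3 ('H'): step: R->0, L->4 (L advanced); H->plug->H->R->A->L->H->refl->A->L'->D->R'->E->plug->C
Char 4 ('E'): step: R->1, L=4; E->plug->C->R->A->L->H->refl->A->L'->D->R'->B->plug->B
Char 5 ('C'): step: R->2, L=4; C->plug->E->R->A->L->H->refl->A->L'->D->R'->G->plug->G
Char 6 ('G'): step: R->3, L=4; G->plug->G->R->E->L->C->refl->G->L'->B->R'->H->plug->H
Char 7 ('D'): step: R->4, L=4; D->plug->D->R->E->L->C->refl->G->L'->B->R'->E->plug->C
Char 8 ('H'): step: R->5, L=4; H->plug->H->R->G->L->F->refl->E->L'->F->R'->B->plug->B
Char 9 ('E'): step: R->6, L=4; E->plug->C->R->H->L->D->refl->B->L'->C->R'->B->plug->B
Char 10 ('G'): step: R->7, L=4; G->plug->G->R->H->L->D->refl->B->L'->C->R'->E->plug->C

Answer: EHCBGHCBBC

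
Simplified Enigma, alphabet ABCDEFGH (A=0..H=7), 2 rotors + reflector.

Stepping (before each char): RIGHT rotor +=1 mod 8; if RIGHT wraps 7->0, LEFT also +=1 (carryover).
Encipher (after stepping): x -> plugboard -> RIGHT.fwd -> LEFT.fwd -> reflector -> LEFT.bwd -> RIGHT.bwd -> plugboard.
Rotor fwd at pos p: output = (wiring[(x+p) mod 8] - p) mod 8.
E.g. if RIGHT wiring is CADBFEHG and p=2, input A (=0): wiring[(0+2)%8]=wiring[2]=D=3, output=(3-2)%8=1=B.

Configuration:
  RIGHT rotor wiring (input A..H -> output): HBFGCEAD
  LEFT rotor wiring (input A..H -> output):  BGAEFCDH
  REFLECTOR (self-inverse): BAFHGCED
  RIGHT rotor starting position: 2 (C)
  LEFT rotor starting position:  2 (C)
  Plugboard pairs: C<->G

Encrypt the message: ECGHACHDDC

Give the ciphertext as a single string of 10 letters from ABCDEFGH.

Char 1 ('E'): step: R->3, L=2; E->plug->E->R->A->L->G->refl->E->L'->H->R'->B->plug->B
Char 2 ('C'): step: R->4, L=2; C->plug->G->R->B->L->C->refl->F->L'->F->R'->F->plug->F
Char 3 ('G'): step: R->5, L=2; G->plug->C->R->G->L->H->refl->D->L'->C->R'->D->plug->D
Char 4 ('H'): step: R->6, L=2; H->plug->H->R->G->L->H->refl->D->L'->C->R'->A->plug->A
Char 5 ('A'): step: R->7, L=2; A->plug->A->R->E->L->B->refl->A->L'->D->R'->F->plug->F
Char 6 ('C'): step: R->0, L->3 (L advanced); C->plug->G->R->A->L->B->refl->A->L'->D->R'->H->plug->H
Char 7 ('H'): step: R->1, L=3; H->plug->H->R->G->L->D->refl->H->L'->C->R'->G->plug->C
Char 8 ('D'): step: R->2, L=3; D->plug->D->R->C->L->H->refl->D->L'->G->R'->E->plug->E
Char 9 ('D'): step: R->3, L=3; D->plug->D->R->F->L->G->refl->E->L'->E->R'->F->plug->F
Char 10 ('C'): step: R->4, L=3; C->plug->G->R->B->L->C->refl->F->L'->H->R'->D->plug->D

Answer: BFDAFHCEFD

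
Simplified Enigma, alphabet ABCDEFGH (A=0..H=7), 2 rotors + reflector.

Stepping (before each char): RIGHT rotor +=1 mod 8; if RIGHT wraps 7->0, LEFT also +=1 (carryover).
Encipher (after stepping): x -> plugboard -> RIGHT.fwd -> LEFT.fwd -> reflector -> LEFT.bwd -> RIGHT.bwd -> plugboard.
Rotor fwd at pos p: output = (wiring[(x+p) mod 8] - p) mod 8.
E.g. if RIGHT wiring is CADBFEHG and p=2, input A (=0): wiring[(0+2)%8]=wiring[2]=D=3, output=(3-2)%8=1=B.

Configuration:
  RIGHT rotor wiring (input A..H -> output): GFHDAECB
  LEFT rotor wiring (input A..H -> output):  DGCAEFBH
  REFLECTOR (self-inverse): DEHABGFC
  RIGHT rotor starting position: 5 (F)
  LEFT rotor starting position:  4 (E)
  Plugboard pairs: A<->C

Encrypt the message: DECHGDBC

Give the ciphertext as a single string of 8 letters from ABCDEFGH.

Char 1 ('D'): step: R->6, L=4; D->plug->D->R->H->L->E->refl->B->L'->B->R'->E->plug->E
Char 2 ('E'): step: R->7, L=4; E->plug->E->R->E->L->H->refl->C->L'->F->R'->G->plug->G
Char 3 ('C'): step: R->0, L->5 (L advanced); C->plug->A->R->G->L->D->refl->A->L'->A->R'->E->plug->E
Char 4 ('H'): step: R->1, L=5; H->plug->H->R->F->L->F->refl->G->L'->D->R'->E->plug->E
Char 5 ('G'): step: R->2, L=5; G->plug->G->R->E->L->B->refl->E->L'->B->R'->B->plug->B
Char 6 ('D'): step: R->3, L=5; D->plug->D->R->H->L->H->refl->C->L'->C->R'->G->plug->G
Char 7 ('B'): step: R->4, L=5; B->plug->B->R->A->L->A->refl->D->L'->G->R'->C->plug->A
Char 8 ('C'): step: R->5, L=5; C->plug->A->R->H->L->H->refl->C->L'->C->R'->F->plug->F

Answer: EGEEBGAF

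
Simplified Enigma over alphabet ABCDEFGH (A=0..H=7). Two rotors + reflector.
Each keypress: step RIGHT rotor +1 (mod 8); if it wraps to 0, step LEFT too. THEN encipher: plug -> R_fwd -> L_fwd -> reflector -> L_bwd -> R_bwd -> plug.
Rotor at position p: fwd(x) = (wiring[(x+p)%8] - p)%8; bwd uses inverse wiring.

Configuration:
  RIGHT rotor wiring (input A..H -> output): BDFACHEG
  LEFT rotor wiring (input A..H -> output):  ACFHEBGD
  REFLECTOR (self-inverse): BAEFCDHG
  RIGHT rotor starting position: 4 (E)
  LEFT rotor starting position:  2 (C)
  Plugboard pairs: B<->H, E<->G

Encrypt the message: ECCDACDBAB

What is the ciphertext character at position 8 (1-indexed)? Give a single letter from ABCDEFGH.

Char 1 ('E'): step: R->5, L=2; E->plug->G->R->D->L->H->refl->G->L'->G->R'->E->plug->G
Char 2 ('C'): step: R->6, L=2; C->plug->C->R->D->L->H->refl->G->L'->G->R'->A->plug->A
Char 3 ('C'): step: R->7, L=2; C->plug->C->R->E->L->E->refl->C->L'->C->R'->B->plug->H
Char 4 ('D'): step: R->0, L->3 (L advanced); D->plug->D->R->A->L->E->refl->C->L'->H->R'->F->plug->F
Char 5 ('A'): step: R->1, L=3; A->plug->A->R->C->L->G->refl->H->L'->G->R'->E->plug->G
Char 6 ('C'): step: R->2, L=3; C->plug->C->R->A->L->E->refl->C->L'->H->R'->G->plug->E
Char 7 ('D'): step: R->3, L=3; D->plug->D->R->B->L->B->refl->A->L'->E->R'->C->plug->C
Char 8 ('B'): step: R->4, L=3; B->plug->H->R->E->L->A->refl->B->L'->B->R'->G->plug->E

E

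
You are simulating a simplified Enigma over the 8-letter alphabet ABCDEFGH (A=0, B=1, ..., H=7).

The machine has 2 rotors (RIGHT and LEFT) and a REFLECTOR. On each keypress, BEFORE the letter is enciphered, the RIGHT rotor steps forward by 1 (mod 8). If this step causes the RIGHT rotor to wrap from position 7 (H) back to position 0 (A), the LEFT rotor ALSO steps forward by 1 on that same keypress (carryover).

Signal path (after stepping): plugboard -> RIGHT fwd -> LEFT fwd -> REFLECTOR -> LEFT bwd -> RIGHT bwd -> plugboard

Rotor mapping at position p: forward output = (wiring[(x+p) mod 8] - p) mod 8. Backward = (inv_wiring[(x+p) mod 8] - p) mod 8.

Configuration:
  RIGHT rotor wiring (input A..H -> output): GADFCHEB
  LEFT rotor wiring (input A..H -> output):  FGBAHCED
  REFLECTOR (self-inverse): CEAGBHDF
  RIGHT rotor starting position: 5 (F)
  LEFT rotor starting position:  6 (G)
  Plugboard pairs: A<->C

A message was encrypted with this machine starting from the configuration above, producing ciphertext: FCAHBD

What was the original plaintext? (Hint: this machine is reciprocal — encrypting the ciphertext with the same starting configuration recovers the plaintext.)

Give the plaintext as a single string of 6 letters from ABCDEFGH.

Answer: CADFDE

Derivation:
Char 1 ('F'): step: R->6, L=6; F->plug->F->R->H->L->E->refl->B->L'->G->R'->A->plug->C
Char 2 ('C'): step: R->7, L=6; C->plug->A->R->C->L->H->refl->F->L'->B->R'->C->plug->A
Char 3 ('A'): step: R->0, L->7 (L advanced); A->plug->C->R->D->L->C->refl->A->L'->F->R'->D->plug->D
Char 4 ('H'): step: R->1, L=7; H->plug->H->R->F->L->A->refl->C->L'->D->R'->F->plug->F
Char 5 ('B'): step: R->2, L=7; B->plug->B->R->D->L->C->refl->A->L'->F->R'->D->plug->D
Char 6 ('D'): step: R->3, L=7; D->plug->D->R->B->L->G->refl->D->L'->G->R'->E->plug->E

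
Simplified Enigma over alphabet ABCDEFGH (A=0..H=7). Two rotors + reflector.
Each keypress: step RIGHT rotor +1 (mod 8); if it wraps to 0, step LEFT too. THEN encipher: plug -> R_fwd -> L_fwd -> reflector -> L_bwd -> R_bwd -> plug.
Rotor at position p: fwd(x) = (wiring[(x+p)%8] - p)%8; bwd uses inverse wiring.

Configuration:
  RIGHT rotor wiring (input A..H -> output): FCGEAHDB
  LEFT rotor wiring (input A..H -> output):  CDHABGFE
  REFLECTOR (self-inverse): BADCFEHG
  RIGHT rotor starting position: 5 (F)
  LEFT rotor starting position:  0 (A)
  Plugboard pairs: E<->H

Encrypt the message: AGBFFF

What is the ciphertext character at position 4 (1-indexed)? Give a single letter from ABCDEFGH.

Char 1 ('A'): step: R->6, L=0; A->plug->A->R->F->L->G->refl->H->L'->C->R'->G->plug->G
Char 2 ('G'): step: R->7, L=0; G->plug->G->R->A->L->C->refl->D->L'->B->R'->F->plug->F
Char 3 ('B'): step: R->0, L->1 (L advanced); B->plug->B->R->C->L->H->refl->G->L'->B->R'->H->plug->E
Char 4 ('F'): step: R->1, L=1; F->plug->F->R->C->L->H->refl->G->L'->B->R'->A->plug->A

A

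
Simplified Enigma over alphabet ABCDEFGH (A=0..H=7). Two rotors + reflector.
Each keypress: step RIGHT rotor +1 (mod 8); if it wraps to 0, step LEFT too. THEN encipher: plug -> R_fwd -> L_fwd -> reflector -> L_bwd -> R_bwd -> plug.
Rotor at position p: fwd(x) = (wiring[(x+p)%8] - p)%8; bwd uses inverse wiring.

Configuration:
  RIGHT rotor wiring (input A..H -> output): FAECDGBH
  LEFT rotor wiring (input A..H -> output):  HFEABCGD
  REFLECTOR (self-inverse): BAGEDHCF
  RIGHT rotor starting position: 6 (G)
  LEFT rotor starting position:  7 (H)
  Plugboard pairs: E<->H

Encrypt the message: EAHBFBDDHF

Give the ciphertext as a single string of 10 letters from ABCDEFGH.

Char 1 ('E'): step: R->7, L=7; E->plug->H->R->C->L->G->refl->C->L'->F->R'->D->plug->D
Char 2 ('A'): step: R->0, L->0 (L advanced); A->plug->A->R->F->L->C->refl->G->L'->G->R'->F->plug->F
Char 3 ('H'): step: R->1, L=0; H->plug->E->R->F->L->C->refl->G->L'->G->R'->G->plug->G
Char 4 ('B'): step: R->2, L=0; B->plug->B->R->A->L->H->refl->F->L'->B->R'->C->plug->C
Char 5 ('F'): step: R->3, L=0; F->plug->F->R->C->L->E->refl->D->L'->H->R'->A->plug->A
Char 6 ('B'): step: R->4, L=0; B->plug->B->R->C->L->E->refl->D->L'->H->R'->A->plug->A
Char 7 ('D'): step: R->5, L=0; D->plug->D->R->A->L->H->refl->F->L'->B->R'->A->plug->A
Char 8 ('D'): step: R->6, L=0; D->plug->D->R->C->L->E->refl->D->L'->H->R'->C->plug->C
Char 9 ('H'): step: R->7, L=0; H->plug->E->R->D->L->A->refl->B->L'->E->R'->F->plug->F
Char 10 ('F'): step: R->0, L->1 (L advanced); F->plug->F->R->G->L->C->refl->G->L'->H->R'->H->plug->E

Answer: DFGCAAACFE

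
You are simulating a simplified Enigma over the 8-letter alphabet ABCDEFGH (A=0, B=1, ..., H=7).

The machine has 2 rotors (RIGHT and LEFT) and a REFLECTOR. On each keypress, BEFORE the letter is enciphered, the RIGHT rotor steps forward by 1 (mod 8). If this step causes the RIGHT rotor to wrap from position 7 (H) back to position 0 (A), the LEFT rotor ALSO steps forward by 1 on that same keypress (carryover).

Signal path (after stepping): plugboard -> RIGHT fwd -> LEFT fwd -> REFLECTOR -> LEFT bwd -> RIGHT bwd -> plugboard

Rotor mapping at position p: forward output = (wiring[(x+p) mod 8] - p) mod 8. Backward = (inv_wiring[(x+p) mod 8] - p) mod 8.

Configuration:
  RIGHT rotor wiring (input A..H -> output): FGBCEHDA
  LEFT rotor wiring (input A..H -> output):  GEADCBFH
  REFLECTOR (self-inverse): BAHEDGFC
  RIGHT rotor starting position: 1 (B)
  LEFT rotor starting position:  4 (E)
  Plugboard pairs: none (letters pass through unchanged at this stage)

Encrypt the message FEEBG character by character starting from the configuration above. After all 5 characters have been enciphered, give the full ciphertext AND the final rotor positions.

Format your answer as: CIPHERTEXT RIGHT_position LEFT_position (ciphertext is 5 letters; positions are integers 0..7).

Answer: GFACE 6 4

Derivation:
Char 1 ('F'): step: R->2, L=4; F->plug->F->R->G->L->E->refl->D->L'->D->R'->G->plug->G
Char 2 ('E'): step: R->3, L=4; E->plug->E->R->F->L->A->refl->B->L'->C->R'->F->plug->F
Char 3 ('E'): step: R->4, L=4; E->plug->E->R->B->L->F->refl->G->L'->A->R'->A->plug->A
Char 4 ('B'): step: R->5, L=4; B->plug->B->R->G->L->E->refl->D->L'->D->R'->C->plug->C
Char 5 ('G'): step: R->6, L=4; G->plug->G->R->G->L->E->refl->D->L'->D->R'->E->plug->E
Final: ciphertext=GFACE, RIGHT=6, LEFT=4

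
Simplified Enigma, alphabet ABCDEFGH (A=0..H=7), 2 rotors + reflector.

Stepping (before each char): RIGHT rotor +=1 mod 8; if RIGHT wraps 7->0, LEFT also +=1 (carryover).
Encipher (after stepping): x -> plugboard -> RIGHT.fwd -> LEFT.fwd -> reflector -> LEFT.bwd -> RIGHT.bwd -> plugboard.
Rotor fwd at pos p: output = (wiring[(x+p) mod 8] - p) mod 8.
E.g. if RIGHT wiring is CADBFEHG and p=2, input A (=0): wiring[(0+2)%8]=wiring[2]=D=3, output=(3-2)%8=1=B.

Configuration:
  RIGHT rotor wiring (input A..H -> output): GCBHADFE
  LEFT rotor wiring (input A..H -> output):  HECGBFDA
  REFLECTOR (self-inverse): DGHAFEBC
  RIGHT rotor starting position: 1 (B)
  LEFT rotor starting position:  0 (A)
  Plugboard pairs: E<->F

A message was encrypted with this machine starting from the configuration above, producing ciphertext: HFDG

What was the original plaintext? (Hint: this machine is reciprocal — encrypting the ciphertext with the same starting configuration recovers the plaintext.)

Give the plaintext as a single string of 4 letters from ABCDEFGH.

Answer: EBFB

Derivation:
Char 1 ('H'): step: R->2, L=0; H->plug->H->R->A->L->H->refl->C->L'->C->R'->F->plug->E
Char 2 ('F'): step: R->3, L=0; F->plug->E->R->B->L->E->refl->F->L'->F->R'->B->plug->B
Char 3 ('D'): step: R->4, L=0; D->plug->D->R->A->L->H->refl->C->L'->C->R'->E->plug->F
Char 4 ('G'): step: R->5, L=0; G->plug->G->R->C->L->C->refl->H->L'->A->R'->B->plug->B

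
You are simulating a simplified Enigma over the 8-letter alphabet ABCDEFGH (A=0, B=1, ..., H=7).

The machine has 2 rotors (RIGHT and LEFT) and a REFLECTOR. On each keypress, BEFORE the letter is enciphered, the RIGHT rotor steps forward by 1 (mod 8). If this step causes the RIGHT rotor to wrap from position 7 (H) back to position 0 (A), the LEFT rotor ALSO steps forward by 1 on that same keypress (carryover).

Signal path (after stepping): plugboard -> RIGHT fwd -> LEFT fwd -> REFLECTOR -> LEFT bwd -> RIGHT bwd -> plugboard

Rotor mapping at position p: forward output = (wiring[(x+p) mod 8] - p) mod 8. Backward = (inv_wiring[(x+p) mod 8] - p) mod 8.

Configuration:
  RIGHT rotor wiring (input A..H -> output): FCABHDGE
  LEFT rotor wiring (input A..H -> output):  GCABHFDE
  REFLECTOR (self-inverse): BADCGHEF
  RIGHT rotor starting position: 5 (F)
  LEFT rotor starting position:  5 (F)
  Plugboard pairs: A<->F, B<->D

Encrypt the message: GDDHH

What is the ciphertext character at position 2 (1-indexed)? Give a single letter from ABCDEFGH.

Char 1 ('G'): step: R->6, L=5; G->plug->G->R->B->L->G->refl->E->L'->G->R'->B->plug->D
Char 2 ('D'): step: R->7, L=5; D->plug->B->R->G->L->E->refl->G->L'->B->R'->D->plug->B

B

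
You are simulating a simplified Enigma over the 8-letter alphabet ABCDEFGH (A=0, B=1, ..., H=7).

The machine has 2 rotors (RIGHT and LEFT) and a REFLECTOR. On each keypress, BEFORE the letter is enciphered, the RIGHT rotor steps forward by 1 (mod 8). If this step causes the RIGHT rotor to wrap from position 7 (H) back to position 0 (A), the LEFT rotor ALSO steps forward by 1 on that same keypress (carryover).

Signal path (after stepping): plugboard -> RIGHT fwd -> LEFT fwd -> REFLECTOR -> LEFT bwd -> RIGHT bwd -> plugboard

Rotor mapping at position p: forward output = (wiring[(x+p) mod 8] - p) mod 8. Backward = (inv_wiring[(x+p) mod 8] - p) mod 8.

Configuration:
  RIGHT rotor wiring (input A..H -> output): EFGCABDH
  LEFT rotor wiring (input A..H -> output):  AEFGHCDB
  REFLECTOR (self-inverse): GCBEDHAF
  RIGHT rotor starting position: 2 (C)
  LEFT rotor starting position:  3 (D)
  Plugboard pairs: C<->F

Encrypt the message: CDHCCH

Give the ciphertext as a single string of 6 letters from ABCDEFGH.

Char 1 ('C'): step: R->3, L=3; C->plug->F->R->B->L->E->refl->D->L'->A->R'->D->plug->D
Char 2 ('D'): step: R->4, L=3; D->plug->D->R->D->L->A->refl->G->L'->E->R'->A->plug->A
Char 3 ('H'): step: R->5, L=3; H->plug->H->R->D->L->A->refl->G->L'->E->R'->A->plug->A
Char 4 ('C'): step: R->6, L=3; C->plug->F->R->E->L->G->refl->A->L'->D->R'->H->plug->H
Char 5 ('C'): step: R->7, L=3; C->plug->F->R->B->L->E->refl->D->L'->A->R'->A->plug->A
Char 6 ('H'): step: R->0, L->4 (L advanced); H->plug->H->R->H->L->C->refl->B->L'->G->R'->C->plug->F

Answer: DAAHAF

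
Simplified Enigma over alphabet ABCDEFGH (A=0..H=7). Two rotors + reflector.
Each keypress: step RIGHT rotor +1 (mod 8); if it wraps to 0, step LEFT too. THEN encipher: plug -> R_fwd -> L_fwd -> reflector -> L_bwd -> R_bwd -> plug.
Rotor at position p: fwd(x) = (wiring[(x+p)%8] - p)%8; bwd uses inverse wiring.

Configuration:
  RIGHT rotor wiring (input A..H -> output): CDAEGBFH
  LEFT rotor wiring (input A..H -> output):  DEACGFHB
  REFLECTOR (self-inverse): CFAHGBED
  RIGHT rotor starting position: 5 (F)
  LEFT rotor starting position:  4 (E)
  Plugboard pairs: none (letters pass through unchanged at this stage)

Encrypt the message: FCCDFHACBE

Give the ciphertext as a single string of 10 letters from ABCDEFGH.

Answer: AGFFCEDFGC

Derivation:
Char 1 ('F'): step: R->6, L=4; F->plug->F->R->G->L->E->refl->G->L'->H->R'->A->plug->A
Char 2 ('C'): step: R->7, L=4; C->plug->C->R->E->L->H->refl->D->L'->C->R'->G->plug->G
Char 3 ('C'): step: R->0, L->5 (L advanced); C->plug->C->R->A->L->A->refl->C->L'->B->R'->F->plug->F
Char 4 ('D'): step: R->1, L=5; D->plug->D->R->F->L->D->refl->H->L'->E->R'->F->plug->F
Char 5 ('F'): step: R->2, L=5; F->plug->F->R->F->L->D->refl->H->L'->E->R'->C->plug->C
Char 6 ('H'): step: R->3, L=5; H->plug->H->R->F->L->D->refl->H->L'->E->R'->E->plug->E
Char 7 ('A'): step: R->4, L=5; A->plug->A->R->C->L->E->refl->G->L'->D->R'->D->plug->D
Char 8 ('C'): step: R->5, L=5; C->plug->C->R->C->L->E->refl->G->L'->D->R'->F->plug->F
Char 9 ('B'): step: R->6, L=5; B->plug->B->R->B->L->C->refl->A->L'->A->R'->G->plug->G
Char 10 ('E'): step: R->7, L=5; E->plug->E->R->F->L->D->refl->H->L'->E->R'->C->plug->C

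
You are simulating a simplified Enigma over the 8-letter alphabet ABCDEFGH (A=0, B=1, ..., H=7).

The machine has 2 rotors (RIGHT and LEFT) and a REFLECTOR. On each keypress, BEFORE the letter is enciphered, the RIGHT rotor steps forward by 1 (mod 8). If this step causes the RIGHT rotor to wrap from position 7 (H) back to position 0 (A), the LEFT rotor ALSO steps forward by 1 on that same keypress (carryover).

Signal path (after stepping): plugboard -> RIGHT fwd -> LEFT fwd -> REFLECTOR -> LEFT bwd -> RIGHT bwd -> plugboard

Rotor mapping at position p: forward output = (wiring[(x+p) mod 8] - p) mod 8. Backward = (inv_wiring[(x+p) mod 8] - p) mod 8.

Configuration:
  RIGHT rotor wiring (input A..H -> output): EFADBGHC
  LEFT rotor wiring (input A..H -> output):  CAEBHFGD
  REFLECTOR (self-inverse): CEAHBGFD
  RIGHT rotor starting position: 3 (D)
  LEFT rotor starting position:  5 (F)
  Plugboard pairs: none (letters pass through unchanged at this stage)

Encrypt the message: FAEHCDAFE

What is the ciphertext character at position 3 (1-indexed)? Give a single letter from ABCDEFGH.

Char 1 ('F'): step: R->4, L=5; F->plug->F->R->B->L->B->refl->E->L'->G->R'->D->plug->D
Char 2 ('A'): step: R->5, L=5; A->plug->A->R->B->L->B->refl->E->L'->G->R'->G->plug->G
Char 3 ('E'): step: R->6, L=5; E->plug->E->R->C->L->G->refl->F->L'->D->R'->G->plug->G

G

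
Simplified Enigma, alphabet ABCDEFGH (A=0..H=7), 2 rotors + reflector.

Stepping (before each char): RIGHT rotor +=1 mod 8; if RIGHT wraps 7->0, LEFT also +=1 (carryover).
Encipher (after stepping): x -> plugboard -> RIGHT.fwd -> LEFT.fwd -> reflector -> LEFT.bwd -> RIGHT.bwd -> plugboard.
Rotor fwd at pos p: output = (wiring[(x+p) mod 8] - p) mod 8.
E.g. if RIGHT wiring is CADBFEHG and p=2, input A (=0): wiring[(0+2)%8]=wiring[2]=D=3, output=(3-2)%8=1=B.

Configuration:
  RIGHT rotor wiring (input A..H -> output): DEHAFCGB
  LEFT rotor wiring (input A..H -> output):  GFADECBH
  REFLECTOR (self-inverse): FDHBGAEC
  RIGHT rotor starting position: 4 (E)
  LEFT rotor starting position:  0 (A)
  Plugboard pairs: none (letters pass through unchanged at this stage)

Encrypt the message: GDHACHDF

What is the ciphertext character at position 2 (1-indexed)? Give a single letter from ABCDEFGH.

Char 1 ('G'): step: R->5, L=0; G->plug->G->R->D->L->D->refl->B->L'->G->R'->D->plug->D
Char 2 ('D'): step: R->6, L=0; D->plug->D->R->G->L->B->refl->D->L'->D->R'->B->plug->B

B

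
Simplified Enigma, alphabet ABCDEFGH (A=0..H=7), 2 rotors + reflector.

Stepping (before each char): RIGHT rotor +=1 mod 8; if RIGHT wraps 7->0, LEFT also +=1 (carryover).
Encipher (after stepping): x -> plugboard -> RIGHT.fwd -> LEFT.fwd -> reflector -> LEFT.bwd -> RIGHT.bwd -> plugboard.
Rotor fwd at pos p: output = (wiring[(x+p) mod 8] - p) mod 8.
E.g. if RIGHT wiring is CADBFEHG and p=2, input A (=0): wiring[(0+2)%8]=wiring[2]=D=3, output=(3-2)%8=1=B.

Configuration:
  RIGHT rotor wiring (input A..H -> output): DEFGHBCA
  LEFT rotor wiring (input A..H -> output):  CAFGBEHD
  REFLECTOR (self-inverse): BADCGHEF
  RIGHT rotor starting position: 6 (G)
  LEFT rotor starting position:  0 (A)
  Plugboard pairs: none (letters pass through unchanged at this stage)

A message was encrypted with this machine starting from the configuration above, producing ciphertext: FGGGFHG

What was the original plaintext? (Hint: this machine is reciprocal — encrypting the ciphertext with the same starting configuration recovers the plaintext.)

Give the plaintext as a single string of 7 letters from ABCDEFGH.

Answer: EHACHFB

Derivation:
Char 1 ('F'): step: R->7, L=0; F->plug->F->R->A->L->C->refl->D->L'->H->R'->E->plug->E
Char 2 ('G'): step: R->0, L->1 (L advanced); G->plug->G->R->C->L->F->refl->H->L'->A->R'->H->plug->H
Char 3 ('G'): step: R->1, L=1; G->plug->G->R->H->L->B->refl->A->L'->D->R'->A->plug->A
Char 4 ('G'): step: R->2, L=1; G->plug->G->R->B->L->E->refl->G->L'->F->R'->C->plug->C
Char 5 ('F'): step: R->3, L=1; F->plug->F->R->A->L->H->refl->F->L'->C->R'->H->plug->H
Char 6 ('H'): step: R->4, L=1; H->plug->H->R->C->L->F->refl->H->L'->A->R'->F->plug->F
Char 7 ('G'): step: R->5, L=1; G->plug->G->R->B->L->E->refl->G->L'->F->R'->B->plug->B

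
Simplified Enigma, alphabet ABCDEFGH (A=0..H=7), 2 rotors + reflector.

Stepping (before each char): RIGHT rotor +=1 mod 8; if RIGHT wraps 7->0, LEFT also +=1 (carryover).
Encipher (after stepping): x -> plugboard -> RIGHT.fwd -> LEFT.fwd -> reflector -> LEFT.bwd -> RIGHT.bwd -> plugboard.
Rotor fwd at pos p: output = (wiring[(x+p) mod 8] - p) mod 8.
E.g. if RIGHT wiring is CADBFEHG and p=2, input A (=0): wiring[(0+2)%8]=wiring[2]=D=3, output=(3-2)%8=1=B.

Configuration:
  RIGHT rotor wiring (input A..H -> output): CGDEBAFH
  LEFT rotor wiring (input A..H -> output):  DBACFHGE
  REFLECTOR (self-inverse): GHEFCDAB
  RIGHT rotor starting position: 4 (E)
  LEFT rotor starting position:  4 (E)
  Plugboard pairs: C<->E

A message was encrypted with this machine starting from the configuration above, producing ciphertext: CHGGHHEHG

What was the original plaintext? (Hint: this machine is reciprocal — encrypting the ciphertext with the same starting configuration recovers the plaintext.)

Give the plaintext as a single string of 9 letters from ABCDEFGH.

Char 1 ('C'): step: R->5, L=4; C->plug->E->R->B->L->D->refl->F->L'->F->R'->D->plug->D
Char 2 ('H'): step: R->6, L=4; H->plug->H->R->C->L->C->refl->E->L'->G->R'->F->plug->F
Char 3 ('G'): step: R->7, L=4; G->plug->G->R->B->L->D->refl->F->L'->F->R'->E->plug->C
Char 4 ('G'): step: R->0, L->5 (L advanced); G->plug->G->R->F->L->D->refl->F->L'->G->R'->B->plug->B
Char 5 ('H'): step: R->1, L=5; H->plug->H->R->B->L->B->refl->H->L'->C->R'->B->plug->B
Char 6 ('H'): step: R->2, L=5; H->plug->H->R->E->L->E->refl->C->L'->A->R'->G->plug->G
Char 7 ('E'): step: R->3, L=5; E->plug->C->R->F->L->D->refl->F->L'->G->R'->B->plug->B
Char 8 ('H'): step: R->4, L=5; H->plug->H->R->A->L->C->refl->E->L'->E->R'->B->plug->B
Char 9 ('G'): step: R->5, L=5; G->plug->G->R->H->L->A->refl->G->L'->D->R'->A->plug->A

Answer: DFCBBGBBA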